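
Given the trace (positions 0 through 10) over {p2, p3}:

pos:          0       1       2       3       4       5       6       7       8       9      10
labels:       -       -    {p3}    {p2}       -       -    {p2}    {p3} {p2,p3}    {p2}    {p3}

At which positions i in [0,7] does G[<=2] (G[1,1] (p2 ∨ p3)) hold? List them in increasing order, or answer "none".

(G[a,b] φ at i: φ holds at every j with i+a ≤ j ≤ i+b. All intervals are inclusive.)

5, 6, 7

Evaluate at each i in [0,7]:
  i=0: ✗ (fails at j=0)
  i=1: ✗ (fails at j=3)
  i=2: ✗ (fails at j=3)
  i=3: ✗ (fails at j=3)
  i=4: ✗ (fails at j=4)
  i=5: ✓ (all of [5,7])
  i=6: ✓ (all of [6,8])
  i=7: ✓ (all of [7,9])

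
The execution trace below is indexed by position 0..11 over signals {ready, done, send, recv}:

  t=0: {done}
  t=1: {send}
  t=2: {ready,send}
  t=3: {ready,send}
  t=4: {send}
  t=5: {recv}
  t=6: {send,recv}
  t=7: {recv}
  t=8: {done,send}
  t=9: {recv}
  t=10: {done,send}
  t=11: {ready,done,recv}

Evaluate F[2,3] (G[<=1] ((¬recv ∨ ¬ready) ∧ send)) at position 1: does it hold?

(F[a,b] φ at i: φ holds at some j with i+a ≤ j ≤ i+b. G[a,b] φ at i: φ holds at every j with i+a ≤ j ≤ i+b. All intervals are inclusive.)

Check G[<=1] ((¬recv ∨ ¬ready) ∧ send) at each j in [3,4]:
  j=3: holds on [3,4]
  j=4: fails at 5
Found at j=3 → formula holds.

True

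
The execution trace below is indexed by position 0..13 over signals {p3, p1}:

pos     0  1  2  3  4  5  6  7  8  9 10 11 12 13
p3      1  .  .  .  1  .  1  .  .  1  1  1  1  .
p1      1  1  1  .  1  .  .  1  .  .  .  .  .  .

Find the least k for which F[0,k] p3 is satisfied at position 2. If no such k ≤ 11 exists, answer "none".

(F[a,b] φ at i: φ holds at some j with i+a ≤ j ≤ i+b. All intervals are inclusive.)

Scan j = 2,3,… for p3:
  j=2: fails
  j=3: fails
  j=4: holds
First hit at j=4, so smallest k = 4-2 = 2.

2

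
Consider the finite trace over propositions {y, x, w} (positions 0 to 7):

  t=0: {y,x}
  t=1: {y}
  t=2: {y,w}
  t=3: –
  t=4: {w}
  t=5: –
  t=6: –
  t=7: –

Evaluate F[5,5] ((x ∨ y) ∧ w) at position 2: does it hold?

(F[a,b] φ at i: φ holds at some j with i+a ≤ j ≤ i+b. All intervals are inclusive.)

Check ((x ∨ y) ∧ w) at each j in [7,7]:
  j=7: false
No position in the window satisfies it → formula fails.

Does not hold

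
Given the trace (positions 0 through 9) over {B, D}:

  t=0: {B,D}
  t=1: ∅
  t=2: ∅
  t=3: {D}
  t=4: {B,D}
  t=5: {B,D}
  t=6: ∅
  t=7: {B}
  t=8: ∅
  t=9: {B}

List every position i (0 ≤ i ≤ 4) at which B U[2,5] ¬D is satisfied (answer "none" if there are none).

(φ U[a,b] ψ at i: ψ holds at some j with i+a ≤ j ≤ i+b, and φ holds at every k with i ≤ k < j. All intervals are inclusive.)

Evaluate at each i in [0,4]:
  i=0: ✗ (lhs fails at k=1 before rhs at j=2)
  i=1: ✗ (lhs fails at k=1 before rhs at j=6)
  i=2: ✗ (lhs fails at k=2 before rhs at j=6)
  i=3: ✗ (lhs fails at k=3 before rhs at j=6)
  i=4: ✓ (rhs at j=6; lhs holds on [4,5])

4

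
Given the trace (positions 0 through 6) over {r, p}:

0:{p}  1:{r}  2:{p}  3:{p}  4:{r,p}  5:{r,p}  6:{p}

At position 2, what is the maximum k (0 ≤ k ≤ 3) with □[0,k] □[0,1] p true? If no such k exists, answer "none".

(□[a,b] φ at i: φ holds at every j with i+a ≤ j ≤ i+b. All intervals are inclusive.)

□[0,1] p must hold from j=2 onward; find where it first fails.
  j=2: holds
  j=3: holds
  j=4: holds
  j=5: holds
Holds through j=5; largest k = 3.

3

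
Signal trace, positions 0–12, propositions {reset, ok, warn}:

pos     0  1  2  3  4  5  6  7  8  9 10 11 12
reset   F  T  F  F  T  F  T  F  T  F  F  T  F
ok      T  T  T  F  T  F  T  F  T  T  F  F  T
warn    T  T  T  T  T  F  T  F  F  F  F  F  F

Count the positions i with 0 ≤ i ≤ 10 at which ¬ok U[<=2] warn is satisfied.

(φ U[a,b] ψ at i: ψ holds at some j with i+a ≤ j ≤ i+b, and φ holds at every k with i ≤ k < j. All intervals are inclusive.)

7

Evaluate at each i in [0,10]:
  i=0: ✓ (rhs at j=0)
  i=1: ✓ (rhs at j=1)
  i=2: ✓ (rhs at j=2)
  i=3: ✓ (rhs at j=3)
  i=4: ✓ (rhs at j=4)
  i=5: ✓ (rhs at j=6; lhs holds on [5,5])
  i=6: ✓ (rhs at j=6)
  i=7: ✗ (no rhs in [7,9])
  i=8: ✗ (no rhs in [8,10])
  i=9: ✗ (no rhs in [9,11])
  i=10: ✗ (no rhs in [10,12])
Positions where it holds: {0, 1, 2, 3, 4, 5, 6} → 7.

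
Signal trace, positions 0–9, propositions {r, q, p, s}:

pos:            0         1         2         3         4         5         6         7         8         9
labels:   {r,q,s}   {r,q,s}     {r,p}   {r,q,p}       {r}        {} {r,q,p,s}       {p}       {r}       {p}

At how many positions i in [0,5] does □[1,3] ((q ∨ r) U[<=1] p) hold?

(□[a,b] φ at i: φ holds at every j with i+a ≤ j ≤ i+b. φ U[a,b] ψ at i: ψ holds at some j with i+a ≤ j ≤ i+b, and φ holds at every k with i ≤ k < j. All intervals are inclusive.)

Evaluate at each i in [0,5]:
  i=0: ✓ (all of [1,3])
  i=1: ✗ (fails at j=4)
  i=2: ✗ (fails at j=4)
  i=3: ✗ (fails at j=4)
  i=4: ✗ (fails at j=5)
  i=5: ✓ (all of [6,8])
Positions where it holds: {0, 5} → 2.

2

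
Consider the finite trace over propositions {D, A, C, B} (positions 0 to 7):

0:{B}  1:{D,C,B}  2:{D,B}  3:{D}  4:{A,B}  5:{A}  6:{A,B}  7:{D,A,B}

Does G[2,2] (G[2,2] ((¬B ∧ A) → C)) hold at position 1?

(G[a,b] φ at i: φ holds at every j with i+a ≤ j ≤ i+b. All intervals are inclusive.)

Check G[2,2] ((¬B ∧ A) → C) at every j in [3,3]:
  j=3: fails at 5
Fails at j=3 → formula fails.

False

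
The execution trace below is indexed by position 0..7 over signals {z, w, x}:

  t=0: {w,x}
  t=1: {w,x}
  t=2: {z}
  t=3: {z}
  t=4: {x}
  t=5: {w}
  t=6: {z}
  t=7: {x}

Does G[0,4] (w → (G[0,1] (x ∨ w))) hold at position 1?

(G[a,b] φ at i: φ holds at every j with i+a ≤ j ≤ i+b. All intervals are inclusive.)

Does not hold

Check (w → (G[0,1] (x ∨ w))) at every j in [1,5]:
  j=1: antecedent true; consequent fails at 2 → ✗
  j=2: antecedent false → ✓
  j=3: antecedent false → ✓
  j=4: antecedent false → ✓
  j=5: antecedent true; consequent fails at 6 → ✗
Fails at j=1 → formula fails.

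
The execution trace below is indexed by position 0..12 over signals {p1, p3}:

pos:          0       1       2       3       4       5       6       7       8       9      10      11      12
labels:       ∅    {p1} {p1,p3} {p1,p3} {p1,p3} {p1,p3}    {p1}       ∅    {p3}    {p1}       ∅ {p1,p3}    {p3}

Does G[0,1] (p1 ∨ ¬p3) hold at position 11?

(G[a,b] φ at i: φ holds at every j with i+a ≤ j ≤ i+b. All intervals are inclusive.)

Does not hold

Check (p1 ∨ ¬p3) at every j in [11,12]:
  j=11: true
  j=12: false
Fails at j=12 → formula fails.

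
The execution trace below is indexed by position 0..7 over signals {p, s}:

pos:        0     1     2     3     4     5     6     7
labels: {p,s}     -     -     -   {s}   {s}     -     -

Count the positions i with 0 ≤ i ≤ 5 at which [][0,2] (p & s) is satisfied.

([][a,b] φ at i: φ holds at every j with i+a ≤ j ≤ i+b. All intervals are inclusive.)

Evaluate at each i in [0,5]:
  i=0: ✗ (fails at j=1)
  i=1: ✗ (fails at j=1)
  i=2: ✗ (fails at j=2)
  i=3: ✗ (fails at j=3)
  i=4: ✗ (fails at j=4)
  i=5: ✗ (fails at j=5)
Positions where it holds: {} → 0.

0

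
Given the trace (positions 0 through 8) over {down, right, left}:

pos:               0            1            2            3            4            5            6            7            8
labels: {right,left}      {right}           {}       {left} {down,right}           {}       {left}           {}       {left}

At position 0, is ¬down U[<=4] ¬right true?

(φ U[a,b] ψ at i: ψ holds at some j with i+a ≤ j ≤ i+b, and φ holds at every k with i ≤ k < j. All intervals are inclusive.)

Need some j in [0,4] with ¬right, and ¬down at every k in [0,j-1].
  j=0: ¬right false.
  j=1: ¬right false.
  j=2: ¬right holds; ¬down holds at every k in [0,1] → satisfied.

True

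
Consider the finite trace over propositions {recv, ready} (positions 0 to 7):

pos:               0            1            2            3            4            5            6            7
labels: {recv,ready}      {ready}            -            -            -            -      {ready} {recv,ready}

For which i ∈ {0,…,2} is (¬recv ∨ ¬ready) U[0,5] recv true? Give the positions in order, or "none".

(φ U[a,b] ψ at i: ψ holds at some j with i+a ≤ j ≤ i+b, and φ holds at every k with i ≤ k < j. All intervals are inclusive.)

0, 2

Evaluate at each i in [0,2]:
  i=0: ✓ (rhs at j=0)
  i=1: ✗ (no rhs in [1,6])
  i=2: ✓ (rhs at j=7; lhs holds on [2,6])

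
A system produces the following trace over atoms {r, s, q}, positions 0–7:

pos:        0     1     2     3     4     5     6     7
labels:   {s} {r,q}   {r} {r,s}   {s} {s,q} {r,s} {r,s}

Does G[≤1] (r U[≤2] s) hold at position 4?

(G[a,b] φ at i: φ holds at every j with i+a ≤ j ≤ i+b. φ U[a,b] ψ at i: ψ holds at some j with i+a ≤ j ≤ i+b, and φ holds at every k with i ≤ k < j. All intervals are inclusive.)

Holds

Check (r U[≤2] s) at every j in [4,5]:
  j=4: holds
  j=5: holds
All positions satisfy it → formula holds.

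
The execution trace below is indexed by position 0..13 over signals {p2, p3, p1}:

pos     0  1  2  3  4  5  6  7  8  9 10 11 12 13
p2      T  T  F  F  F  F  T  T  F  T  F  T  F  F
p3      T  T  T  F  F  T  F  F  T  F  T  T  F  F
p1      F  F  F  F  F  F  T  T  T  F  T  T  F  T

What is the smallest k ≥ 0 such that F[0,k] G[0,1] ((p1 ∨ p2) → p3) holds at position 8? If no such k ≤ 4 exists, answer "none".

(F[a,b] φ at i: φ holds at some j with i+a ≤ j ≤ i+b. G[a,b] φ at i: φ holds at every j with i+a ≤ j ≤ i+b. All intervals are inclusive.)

2

Scan j = 8,9,… for G[0,1] ((p1 ∨ p2) → p3):
  j=8: fails
  j=9: fails
  j=10: holds
First hit at j=10, so smallest k = 10-8 = 2.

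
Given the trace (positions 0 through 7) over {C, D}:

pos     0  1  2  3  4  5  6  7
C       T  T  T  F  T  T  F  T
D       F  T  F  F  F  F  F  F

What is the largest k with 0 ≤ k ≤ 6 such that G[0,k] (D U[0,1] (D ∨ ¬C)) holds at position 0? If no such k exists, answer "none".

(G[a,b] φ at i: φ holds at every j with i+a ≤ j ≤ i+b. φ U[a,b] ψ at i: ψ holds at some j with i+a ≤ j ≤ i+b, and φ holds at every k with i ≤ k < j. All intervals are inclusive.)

none

(D U[0,1] (D ∨ ¬C)) must hold from j=0 onward; find where it first fails.
  j=0: fails → no k works.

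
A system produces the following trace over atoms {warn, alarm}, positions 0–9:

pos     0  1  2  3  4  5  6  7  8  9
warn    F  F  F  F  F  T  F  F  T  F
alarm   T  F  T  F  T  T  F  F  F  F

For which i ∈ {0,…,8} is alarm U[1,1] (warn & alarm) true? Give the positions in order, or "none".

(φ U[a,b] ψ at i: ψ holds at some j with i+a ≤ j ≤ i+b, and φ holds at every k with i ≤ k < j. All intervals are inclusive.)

4

Evaluate at each i in [0,8]:
  i=0: ✗ (no rhs in [1,1])
  i=1: ✗ (no rhs in [2,2])
  i=2: ✗ (no rhs in [3,3])
  i=3: ✗ (no rhs in [4,4])
  i=4: ✓ (rhs at j=5; lhs holds on [4,4])
  i=5: ✗ (no rhs in [6,6])
  i=6: ✗ (no rhs in [7,7])
  i=7: ✗ (no rhs in [8,8])
  i=8: ✗ (no rhs in [9,9])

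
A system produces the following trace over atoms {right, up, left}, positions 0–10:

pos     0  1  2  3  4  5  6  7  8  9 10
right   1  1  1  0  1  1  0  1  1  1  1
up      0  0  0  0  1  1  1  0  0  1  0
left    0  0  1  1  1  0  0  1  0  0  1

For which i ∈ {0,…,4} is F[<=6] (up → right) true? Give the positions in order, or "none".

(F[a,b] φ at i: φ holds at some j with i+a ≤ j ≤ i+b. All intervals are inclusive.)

Evaluate at each i in [0,4]:
  i=0: ✓ (witness j=0)
  i=1: ✓ (witness j=1)
  i=2: ✓ (witness j=2)
  i=3: ✓ (witness j=3)
  i=4: ✓ (witness j=4)

0, 1, 2, 3, 4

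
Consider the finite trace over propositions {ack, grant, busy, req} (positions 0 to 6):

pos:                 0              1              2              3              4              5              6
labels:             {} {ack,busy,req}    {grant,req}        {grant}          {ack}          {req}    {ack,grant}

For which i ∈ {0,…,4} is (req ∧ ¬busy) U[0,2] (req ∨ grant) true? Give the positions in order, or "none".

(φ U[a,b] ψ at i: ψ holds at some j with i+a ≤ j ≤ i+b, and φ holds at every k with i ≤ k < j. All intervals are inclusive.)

1, 2, 3

Evaluate at each i in [0,4]:
  i=0: ✗ (lhs fails at k=0 before rhs at j=1)
  i=1: ✓ (rhs at j=1)
  i=2: ✓ (rhs at j=2)
  i=3: ✓ (rhs at j=3)
  i=4: ✗ (lhs fails at k=4 before rhs at j=5)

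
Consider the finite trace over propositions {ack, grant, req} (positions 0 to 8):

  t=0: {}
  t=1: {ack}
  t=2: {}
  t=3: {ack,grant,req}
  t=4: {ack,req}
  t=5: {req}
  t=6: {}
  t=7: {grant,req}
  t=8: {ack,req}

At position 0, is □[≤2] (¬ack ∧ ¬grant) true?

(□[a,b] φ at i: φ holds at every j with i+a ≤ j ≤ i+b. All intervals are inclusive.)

Check (¬ack ∧ ¬grant) at every j in [0,2]:
  j=0: true
  j=1: false
  j=2: true
Fails at j=1 → formula fails.

No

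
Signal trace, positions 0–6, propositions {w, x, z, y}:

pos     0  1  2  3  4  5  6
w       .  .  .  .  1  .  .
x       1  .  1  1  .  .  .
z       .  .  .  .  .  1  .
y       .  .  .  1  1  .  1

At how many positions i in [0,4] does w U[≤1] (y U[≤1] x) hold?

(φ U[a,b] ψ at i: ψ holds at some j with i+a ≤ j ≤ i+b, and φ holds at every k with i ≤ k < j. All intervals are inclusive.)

3

Evaluate at each i in [0,4]:
  i=0: ✓ (rhs at j=0)
  i=1: ✗ (lhs fails at k=1 before rhs at j=2)
  i=2: ✓ (rhs at j=2)
  i=3: ✓ (rhs at j=3)
  i=4: ✗ (no rhs in [4,5])
Positions where it holds: {0, 2, 3} → 3.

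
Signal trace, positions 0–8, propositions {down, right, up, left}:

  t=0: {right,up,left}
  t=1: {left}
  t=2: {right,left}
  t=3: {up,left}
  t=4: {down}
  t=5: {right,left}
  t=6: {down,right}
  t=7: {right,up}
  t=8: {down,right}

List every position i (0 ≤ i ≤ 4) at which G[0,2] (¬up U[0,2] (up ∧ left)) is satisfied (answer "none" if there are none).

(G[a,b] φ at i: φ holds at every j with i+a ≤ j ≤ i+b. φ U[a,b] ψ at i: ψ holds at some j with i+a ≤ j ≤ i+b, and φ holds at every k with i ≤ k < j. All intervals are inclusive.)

Evaluate at each i in [0,4]:
  i=0: ✓ (all of [0,2])
  i=1: ✓ (all of [1,3])
  i=2: ✗ (fails at j=4)
  i=3: ✗ (fails at j=4)
  i=4: ✗ (fails at j=4)

0, 1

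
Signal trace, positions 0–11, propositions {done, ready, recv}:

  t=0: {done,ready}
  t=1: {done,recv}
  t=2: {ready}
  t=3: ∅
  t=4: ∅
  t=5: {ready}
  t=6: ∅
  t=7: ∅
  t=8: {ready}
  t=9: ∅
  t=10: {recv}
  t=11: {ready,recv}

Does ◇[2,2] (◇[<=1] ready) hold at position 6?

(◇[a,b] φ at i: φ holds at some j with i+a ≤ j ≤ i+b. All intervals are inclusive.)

Check ◇[<=1] ready at each j in [8,8]:
  j=8: holds (witness at 8)
Found at j=8 → formula holds.

True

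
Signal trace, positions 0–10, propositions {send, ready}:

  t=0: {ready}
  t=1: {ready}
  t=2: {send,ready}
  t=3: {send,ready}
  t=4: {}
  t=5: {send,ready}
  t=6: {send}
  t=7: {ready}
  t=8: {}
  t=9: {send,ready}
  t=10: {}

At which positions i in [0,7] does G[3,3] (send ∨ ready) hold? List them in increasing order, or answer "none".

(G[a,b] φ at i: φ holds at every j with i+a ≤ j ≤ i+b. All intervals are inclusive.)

0, 2, 3, 4, 6

Evaluate at each i in [0,7]:
  i=0: ✓ (all of [3,3])
  i=1: ✗ (fails at j=4)
  i=2: ✓ (all of [5,5])
  i=3: ✓ (all of [6,6])
  i=4: ✓ (all of [7,7])
  i=5: ✗ (fails at j=8)
  i=6: ✓ (all of [9,9])
  i=7: ✗ (fails at j=10)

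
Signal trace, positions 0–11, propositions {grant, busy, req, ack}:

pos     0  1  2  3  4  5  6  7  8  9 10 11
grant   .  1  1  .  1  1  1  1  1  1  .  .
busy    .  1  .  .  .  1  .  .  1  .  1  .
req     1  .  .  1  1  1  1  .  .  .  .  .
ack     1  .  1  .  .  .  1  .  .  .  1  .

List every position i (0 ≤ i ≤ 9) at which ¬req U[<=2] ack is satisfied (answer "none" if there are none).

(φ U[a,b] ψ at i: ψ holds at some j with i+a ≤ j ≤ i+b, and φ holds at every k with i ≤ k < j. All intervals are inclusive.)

Evaluate at each i in [0,9]:
  i=0: ✓ (rhs at j=0)
  i=1: ✓ (rhs at j=2; lhs holds on [1,1])
  i=2: ✓ (rhs at j=2)
  i=3: ✗ (no rhs in [3,5])
  i=4: ✗ (lhs fails at k=4 before rhs at j=6)
  i=5: ✗ (lhs fails at k=5 before rhs at j=6)
  i=6: ✓ (rhs at j=6)
  i=7: ✗ (no rhs in [7,9])
  i=8: ✓ (rhs at j=10; lhs holds on [8,9])
  i=9: ✓ (rhs at j=10; lhs holds on [9,9])

0, 1, 2, 6, 8, 9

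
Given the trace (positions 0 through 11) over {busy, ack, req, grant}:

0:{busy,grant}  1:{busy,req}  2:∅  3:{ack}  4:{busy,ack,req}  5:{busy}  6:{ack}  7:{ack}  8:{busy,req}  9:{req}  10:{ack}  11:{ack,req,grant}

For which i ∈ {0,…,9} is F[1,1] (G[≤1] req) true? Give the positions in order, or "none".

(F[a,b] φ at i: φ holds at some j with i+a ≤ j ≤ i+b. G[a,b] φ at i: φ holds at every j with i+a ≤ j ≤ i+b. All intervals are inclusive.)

7

Evaluate at each i in [0,9]:
  i=0: ✗ (none in [1,1])
  i=1: ✗ (none in [2,2])
  i=2: ✗ (none in [3,3])
  i=3: ✗ (none in [4,4])
  i=4: ✗ (none in [5,5])
  i=5: ✗ (none in [6,6])
  i=6: ✗ (none in [7,7])
  i=7: ✓ (witness j=8)
  i=8: ✗ (none in [9,9])
  i=9: ✗ (none in [10,10])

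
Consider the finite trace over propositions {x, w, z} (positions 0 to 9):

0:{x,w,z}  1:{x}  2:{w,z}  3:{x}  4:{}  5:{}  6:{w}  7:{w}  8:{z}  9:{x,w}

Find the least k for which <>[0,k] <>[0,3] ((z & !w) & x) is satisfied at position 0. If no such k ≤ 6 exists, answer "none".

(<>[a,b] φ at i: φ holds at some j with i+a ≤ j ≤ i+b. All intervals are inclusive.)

Scan j = 0,1,… for <>[0,3] ((z & !w) & x):
  j=0: fails
  j=1: fails
  j=2: fails
  j=3: fails
  j=4: fails
  j=5: fails
  j=6: fails
No j in [0,6] satisfies it → none.

none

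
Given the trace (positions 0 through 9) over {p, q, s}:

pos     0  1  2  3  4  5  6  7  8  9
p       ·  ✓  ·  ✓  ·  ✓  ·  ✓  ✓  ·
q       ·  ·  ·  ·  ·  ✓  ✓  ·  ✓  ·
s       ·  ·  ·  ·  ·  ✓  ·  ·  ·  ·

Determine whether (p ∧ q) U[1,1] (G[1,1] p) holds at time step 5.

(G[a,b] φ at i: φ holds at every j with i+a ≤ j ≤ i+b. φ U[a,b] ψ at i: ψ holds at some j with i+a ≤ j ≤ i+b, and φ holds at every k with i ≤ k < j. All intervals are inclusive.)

True

Need some j in [6,6] with G[1,1] p, and (p ∧ q) at every k in [5,j-1].
  j=6: G[1,1] p holds; (p ∧ q) holds at every k in [5,5] → satisfied.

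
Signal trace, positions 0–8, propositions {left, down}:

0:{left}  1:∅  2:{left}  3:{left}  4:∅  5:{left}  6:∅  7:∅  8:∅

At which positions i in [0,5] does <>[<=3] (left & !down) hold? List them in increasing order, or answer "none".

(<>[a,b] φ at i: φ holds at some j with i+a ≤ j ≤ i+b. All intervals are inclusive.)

0, 1, 2, 3, 4, 5

Evaluate at each i in [0,5]:
  i=0: ✓ (witness j=0)
  i=1: ✓ (witness j=2)
  i=2: ✓ (witness j=2)
  i=3: ✓ (witness j=3)
  i=4: ✓ (witness j=5)
  i=5: ✓ (witness j=5)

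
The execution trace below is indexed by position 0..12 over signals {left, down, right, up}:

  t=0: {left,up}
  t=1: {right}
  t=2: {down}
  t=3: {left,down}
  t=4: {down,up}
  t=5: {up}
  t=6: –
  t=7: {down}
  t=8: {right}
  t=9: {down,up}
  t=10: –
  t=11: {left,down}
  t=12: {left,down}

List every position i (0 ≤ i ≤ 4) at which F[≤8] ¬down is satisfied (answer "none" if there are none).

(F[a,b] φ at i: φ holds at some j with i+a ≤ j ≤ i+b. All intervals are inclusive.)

Evaluate at each i in [0,4]:
  i=0: ✓ (witness j=0)
  i=1: ✓ (witness j=1)
  i=2: ✓ (witness j=5)
  i=3: ✓ (witness j=5)
  i=4: ✓ (witness j=5)

0, 1, 2, 3, 4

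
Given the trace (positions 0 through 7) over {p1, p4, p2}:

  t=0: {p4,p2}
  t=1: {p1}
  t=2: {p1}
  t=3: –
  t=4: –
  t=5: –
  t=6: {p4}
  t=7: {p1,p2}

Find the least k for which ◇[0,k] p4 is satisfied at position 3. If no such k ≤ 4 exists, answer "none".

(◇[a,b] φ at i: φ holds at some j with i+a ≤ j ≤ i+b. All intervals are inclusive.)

Scan j = 3,4,… for p4:
  j=3: fails
  j=4: fails
  j=5: fails
  j=6: holds
First hit at j=6, so smallest k = 6-3 = 3.

3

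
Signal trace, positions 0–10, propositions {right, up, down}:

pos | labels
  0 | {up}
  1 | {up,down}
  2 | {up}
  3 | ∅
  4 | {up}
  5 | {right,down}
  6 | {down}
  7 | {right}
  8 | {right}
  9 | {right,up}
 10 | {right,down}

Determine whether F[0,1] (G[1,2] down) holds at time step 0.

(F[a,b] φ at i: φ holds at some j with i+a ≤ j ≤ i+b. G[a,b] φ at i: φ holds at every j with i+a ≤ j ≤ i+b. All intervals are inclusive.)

Check G[1,2] down at each j in [0,1]:
  j=0: fails at 2
  j=1: fails at 2
No position in the window satisfies it → formula fails.

Does not hold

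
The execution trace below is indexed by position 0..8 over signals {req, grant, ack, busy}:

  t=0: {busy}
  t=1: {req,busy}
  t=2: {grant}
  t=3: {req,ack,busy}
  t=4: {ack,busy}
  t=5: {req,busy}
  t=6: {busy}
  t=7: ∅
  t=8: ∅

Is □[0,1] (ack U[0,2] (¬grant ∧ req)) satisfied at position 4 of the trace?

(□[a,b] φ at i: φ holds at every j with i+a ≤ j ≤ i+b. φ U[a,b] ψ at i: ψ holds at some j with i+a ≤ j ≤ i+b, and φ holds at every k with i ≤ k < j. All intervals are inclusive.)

Yes

Check (ack U[0,2] (¬grant ∧ req)) at every j in [4,5]:
  j=4: holds
  j=5: holds
All positions satisfy it → formula holds.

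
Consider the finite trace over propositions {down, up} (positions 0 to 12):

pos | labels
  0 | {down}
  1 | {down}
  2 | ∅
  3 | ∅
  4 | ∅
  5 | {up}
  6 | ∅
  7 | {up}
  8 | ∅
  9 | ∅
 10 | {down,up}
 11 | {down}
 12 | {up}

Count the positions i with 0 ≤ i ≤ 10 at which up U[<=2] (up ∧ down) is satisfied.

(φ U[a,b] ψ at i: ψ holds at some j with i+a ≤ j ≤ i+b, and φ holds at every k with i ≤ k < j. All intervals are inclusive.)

1

Evaluate at each i in [0,10]:
  i=0: ✗ (no rhs in [0,2])
  i=1: ✗ (no rhs in [1,3])
  i=2: ✗ (no rhs in [2,4])
  i=3: ✗ (no rhs in [3,5])
  i=4: ✗ (no rhs in [4,6])
  i=5: ✗ (no rhs in [5,7])
  i=6: ✗ (no rhs in [6,8])
  i=7: ✗ (no rhs in [7,9])
  i=8: ✗ (lhs fails at k=8 before rhs at j=10)
  i=9: ✗ (lhs fails at k=9 before rhs at j=10)
  i=10: ✓ (rhs at j=10)
Positions where it holds: {10} → 1.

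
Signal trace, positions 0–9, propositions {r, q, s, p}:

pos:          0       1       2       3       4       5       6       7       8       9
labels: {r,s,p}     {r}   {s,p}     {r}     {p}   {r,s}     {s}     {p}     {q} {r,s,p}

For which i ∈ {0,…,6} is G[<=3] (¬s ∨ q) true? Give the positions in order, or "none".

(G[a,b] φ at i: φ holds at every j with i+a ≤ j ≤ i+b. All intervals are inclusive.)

Evaluate at each i in [0,6]:
  i=0: ✗ (fails at j=0)
  i=1: ✗ (fails at j=2)
  i=2: ✗ (fails at j=2)
  i=3: ✗ (fails at j=5)
  i=4: ✗ (fails at j=5)
  i=5: ✗ (fails at j=5)
  i=6: ✗ (fails at j=6)

none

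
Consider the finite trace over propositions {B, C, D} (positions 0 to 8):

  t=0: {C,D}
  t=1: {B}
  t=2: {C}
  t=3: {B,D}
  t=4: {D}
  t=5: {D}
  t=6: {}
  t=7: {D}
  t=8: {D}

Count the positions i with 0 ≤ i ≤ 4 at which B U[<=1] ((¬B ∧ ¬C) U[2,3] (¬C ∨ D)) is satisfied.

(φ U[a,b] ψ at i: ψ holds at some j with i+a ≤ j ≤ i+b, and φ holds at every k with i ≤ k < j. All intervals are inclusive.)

Evaluate at each i in [0,4]:
  i=0: ✗ (no rhs in [0,1])
  i=1: ✗ (no rhs in [1,2])
  i=2: ✗ (no rhs in [2,3])
  i=3: ✓ (rhs at j=4; lhs holds on [3,3])
  i=4: ✓ (rhs at j=4)
Positions where it holds: {3, 4} → 2.

2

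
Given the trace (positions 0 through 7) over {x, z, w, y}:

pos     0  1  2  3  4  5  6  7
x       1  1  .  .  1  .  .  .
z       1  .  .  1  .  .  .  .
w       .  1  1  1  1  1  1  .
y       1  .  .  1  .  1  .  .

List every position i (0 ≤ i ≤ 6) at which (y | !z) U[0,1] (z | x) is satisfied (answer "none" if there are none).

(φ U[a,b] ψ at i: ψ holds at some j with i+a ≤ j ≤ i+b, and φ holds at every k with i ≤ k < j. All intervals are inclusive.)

0, 1, 2, 3, 4

Evaluate at each i in [0,6]:
  i=0: ✓ (rhs at j=0)
  i=1: ✓ (rhs at j=1)
  i=2: ✓ (rhs at j=3; lhs holds on [2,2])
  i=3: ✓ (rhs at j=3)
  i=4: ✓ (rhs at j=4)
  i=5: ✗ (no rhs in [5,6])
  i=6: ✗ (no rhs in [6,7])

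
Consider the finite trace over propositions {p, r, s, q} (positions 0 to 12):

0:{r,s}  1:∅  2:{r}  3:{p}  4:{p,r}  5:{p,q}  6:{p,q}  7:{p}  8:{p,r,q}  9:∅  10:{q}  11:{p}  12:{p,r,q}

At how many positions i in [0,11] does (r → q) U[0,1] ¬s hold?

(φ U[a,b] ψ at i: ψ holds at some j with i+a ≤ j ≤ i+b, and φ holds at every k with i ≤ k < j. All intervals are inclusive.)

Evaluate at each i in [0,11]:
  i=0: ✗ (lhs fails at k=0 before rhs at j=1)
  i=1: ✓ (rhs at j=1)
  i=2: ✓ (rhs at j=2)
  i=3: ✓ (rhs at j=3)
  i=4: ✓ (rhs at j=4)
  i=5: ✓ (rhs at j=5)
  i=6: ✓ (rhs at j=6)
  i=7: ✓ (rhs at j=7)
  i=8: ✓ (rhs at j=8)
  i=9: ✓ (rhs at j=9)
  i=10: ✓ (rhs at j=10)
  i=11: ✓ (rhs at j=11)
Positions where it holds: {1, 2, 3, 4, 5, 6, 7, 8, 9, 10, 11} → 11.

11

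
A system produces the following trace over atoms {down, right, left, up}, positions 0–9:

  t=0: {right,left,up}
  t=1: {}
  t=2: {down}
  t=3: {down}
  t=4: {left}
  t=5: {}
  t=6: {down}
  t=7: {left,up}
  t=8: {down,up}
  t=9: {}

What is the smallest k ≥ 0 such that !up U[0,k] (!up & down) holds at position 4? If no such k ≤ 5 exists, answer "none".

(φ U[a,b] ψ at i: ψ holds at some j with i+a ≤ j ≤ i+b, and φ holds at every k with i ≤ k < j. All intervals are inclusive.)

2

Need earliest j ≥ 4 with (!up & down), and !up at every k in [4,j-1].
  j=4: rhs fails.
  j=5: rhs fails.
  j=6: rhs holds; lhs holds on [4,5]. k = 2.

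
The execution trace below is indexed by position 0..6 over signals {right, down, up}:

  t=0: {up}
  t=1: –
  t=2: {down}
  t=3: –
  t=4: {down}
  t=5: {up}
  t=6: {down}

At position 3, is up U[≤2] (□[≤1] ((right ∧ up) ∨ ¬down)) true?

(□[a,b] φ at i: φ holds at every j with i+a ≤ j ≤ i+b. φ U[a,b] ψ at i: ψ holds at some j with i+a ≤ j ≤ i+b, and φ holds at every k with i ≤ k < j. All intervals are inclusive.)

Need some j in [3,5] with □[≤1] ((right ∧ up) ∨ ¬down), and up at every k in [3,j-1].
  j=3: □[≤1] ((right ∧ up) ∨ ¬down) — fails at 4.
  j=4: □[≤1] ((right ∧ up) ∨ ¬down) — fails at 4.
  j=5: □[≤1] ((right ∧ up) ∨ ¬down) — fails at 6.
No j in the window works → until fails.

Does not hold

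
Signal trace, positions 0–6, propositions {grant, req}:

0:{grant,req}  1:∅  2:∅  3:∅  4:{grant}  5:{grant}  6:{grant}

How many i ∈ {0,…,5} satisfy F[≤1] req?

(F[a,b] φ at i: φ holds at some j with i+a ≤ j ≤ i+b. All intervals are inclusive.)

Evaluate at each i in [0,5]:
  i=0: ✓ (witness j=0)
  i=1: ✗ (none in [1,2])
  i=2: ✗ (none in [2,3])
  i=3: ✗ (none in [3,4])
  i=4: ✗ (none in [4,5])
  i=5: ✗ (none in [5,6])
Positions where it holds: {0} → 1.

1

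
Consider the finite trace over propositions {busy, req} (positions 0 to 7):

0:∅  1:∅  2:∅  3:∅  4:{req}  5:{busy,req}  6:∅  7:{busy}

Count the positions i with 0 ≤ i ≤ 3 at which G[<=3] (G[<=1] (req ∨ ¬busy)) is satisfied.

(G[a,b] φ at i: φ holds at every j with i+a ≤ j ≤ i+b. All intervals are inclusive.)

3

Evaluate at each i in [0,3]:
  i=0: ✓ (all of [0,3])
  i=1: ✓ (all of [1,4])
  i=2: ✓ (all of [2,5])
  i=3: ✗ (fails at j=6)
Positions where it holds: {0, 1, 2} → 3.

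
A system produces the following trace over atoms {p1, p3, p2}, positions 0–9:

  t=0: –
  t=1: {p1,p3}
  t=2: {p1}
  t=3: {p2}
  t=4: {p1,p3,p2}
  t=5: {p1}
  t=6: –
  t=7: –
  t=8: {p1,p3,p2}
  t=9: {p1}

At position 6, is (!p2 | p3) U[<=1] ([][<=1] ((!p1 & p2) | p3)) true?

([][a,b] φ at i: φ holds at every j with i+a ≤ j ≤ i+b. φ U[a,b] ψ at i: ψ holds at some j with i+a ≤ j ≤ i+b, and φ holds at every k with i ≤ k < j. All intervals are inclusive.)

Need some j in [6,7] with [][<=1] ((!p1 & p2) | p3), and (!p2 | p3) at every k in [6,j-1].
  j=6: [][<=1] ((!p1 & p2) | p3) — fails at 6.
  j=7: [][<=1] ((!p1 & p2) | p3) — fails at 7.
No j in the window works → until fails.

No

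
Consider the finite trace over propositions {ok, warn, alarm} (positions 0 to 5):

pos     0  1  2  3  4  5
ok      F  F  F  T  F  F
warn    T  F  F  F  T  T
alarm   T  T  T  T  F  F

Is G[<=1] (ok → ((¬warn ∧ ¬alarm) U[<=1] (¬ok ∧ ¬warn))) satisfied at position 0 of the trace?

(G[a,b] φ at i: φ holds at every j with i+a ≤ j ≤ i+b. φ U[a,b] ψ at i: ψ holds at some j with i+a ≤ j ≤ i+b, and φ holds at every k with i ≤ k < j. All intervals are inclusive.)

True

Check (ok → ((¬warn ∧ ¬alarm) U[<=1] (¬ok ∧ ¬warn))) at every j in [0,1]:
  j=0: antecedent false → ✓
  j=1: antecedent false → ✓
All positions satisfy it → formula holds.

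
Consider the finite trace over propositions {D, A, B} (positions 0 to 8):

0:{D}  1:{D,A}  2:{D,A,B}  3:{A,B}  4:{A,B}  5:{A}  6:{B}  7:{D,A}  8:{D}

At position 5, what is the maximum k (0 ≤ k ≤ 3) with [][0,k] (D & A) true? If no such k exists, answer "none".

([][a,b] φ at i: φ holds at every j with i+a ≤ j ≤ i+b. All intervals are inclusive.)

(D & A) must hold from j=5 onward; find where it first fails.
  j=5: fails → no k works.

none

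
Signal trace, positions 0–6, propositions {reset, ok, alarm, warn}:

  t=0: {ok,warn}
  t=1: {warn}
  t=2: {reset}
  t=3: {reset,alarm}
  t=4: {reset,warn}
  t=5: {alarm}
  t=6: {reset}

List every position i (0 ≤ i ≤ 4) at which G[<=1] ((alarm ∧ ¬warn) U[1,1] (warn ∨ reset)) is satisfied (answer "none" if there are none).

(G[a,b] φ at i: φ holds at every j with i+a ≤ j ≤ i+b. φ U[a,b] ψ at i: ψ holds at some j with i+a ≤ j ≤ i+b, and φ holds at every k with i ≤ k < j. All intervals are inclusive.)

none

Evaluate at each i in [0,4]:
  i=0: ✗ (fails at j=0)
  i=1: ✗ (fails at j=1)
  i=2: ✗ (fails at j=2)
  i=3: ✗ (fails at j=4)
  i=4: ✗ (fails at j=4)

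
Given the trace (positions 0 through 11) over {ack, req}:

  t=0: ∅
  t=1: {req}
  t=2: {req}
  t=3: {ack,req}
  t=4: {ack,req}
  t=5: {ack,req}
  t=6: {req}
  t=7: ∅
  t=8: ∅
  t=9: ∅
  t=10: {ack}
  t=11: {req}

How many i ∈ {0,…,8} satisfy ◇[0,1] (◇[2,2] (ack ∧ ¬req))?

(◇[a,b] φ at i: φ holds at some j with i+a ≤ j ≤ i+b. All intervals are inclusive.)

Evaluate at each i in [0,8]:
  i=0: ✗ (none in [0,1])
  i=1: ✗ (none in [1,2])
  i=2: ✗ (none in [2,3])
  i=3: ✗ (none in [3,4])
  i=4: ✗ (none in [4,5])
  i=5: ✗ (none in [5,6])
  i=6: ✗ (none in [6,7])
  i=7: ✓ (witness j=8)
  i=8: ✓ (witness j=8)
Positions where it holds: {7, 8} → 2.

2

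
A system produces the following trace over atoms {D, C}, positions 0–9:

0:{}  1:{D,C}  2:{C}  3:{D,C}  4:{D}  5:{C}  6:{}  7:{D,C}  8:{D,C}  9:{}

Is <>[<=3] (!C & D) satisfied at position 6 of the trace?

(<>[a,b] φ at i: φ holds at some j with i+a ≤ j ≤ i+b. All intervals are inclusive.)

Does not hold

Check (!C & D) at each j in [6,9]:
  j=6: false
  j=7: false
  j=8: false
  j=9: false
No position in the window satisfies it → formula fails.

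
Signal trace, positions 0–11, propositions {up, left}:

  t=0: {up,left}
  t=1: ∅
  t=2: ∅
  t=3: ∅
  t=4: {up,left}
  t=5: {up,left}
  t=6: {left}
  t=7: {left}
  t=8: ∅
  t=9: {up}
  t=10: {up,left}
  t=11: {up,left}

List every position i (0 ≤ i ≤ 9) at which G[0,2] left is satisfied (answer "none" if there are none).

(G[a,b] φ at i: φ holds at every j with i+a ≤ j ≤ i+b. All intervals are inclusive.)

4, 5

Evaluate at each i in [0,9]:
  i=0: ✗ (fails at j=1)
  i=1: ✗ (fails at j=1)
  i=2: ✗ (fails at j=2)
  i=3: ✗ (fails at j=3)
  i=4: ✓ (all of [4,6])
  i=5: ✓ (all of [5,7])
  i=6: ✗ (fails at j=8)
  i=7: ✗ (fails at j=8)
  i=8: ✗ (fails at j=8)
  i=9: ✗ (fails at j=9)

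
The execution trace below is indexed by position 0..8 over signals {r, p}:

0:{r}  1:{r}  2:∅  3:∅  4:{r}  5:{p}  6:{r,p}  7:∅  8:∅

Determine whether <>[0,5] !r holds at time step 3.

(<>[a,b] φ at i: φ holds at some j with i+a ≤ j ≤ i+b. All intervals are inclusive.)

Check !r at each j in [3,8]:
  j=3: true
  j=4: false
  j=5: true
  j=6: false
  j=7: true
  j=8: true
Found at j=3 → formula holds.

True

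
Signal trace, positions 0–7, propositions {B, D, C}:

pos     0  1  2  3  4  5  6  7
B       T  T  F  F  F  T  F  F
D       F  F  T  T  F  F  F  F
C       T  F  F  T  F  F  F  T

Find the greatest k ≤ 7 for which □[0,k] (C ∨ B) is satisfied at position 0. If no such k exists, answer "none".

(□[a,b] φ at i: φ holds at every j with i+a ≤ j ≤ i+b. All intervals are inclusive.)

(C ∨ B) must hold from j=0 onward; find where it first fails.
  j=0: holds
  j=1: holds
  j=2: fails
Holds on [0,1], so largest k = 1.

1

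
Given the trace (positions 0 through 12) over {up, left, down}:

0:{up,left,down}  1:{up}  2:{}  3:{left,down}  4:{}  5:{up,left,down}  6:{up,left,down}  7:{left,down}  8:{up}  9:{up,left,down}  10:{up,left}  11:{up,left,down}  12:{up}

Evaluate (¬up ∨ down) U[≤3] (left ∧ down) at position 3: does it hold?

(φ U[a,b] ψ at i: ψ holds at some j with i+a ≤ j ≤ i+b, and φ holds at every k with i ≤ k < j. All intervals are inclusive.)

Need some j in [3,6] with (left ∧ down), and (¬up ∨ down) at every k in [3,j-1].
  j=3: (left ∧ down) holds; no prefix to check → satisfied.

Holds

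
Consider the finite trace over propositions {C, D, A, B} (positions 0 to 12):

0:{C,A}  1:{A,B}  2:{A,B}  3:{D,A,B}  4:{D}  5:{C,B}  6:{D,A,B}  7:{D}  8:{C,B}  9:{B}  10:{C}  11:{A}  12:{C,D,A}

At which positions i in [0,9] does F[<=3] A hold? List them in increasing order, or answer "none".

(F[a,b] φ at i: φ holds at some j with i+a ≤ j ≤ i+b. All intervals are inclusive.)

Evaluate at each i in [0,9]:
  i=0: ✓ (witness j=0)
  i=1: ✓ (witness j=1)
  i=2: ✓ (witness j=2)
  i=3: ✓ (witness j=3)
  i=4: ✓ (witness j=6)
  i=5: ✓ (witness j=6)
  i=6: ✓ (witness j=6)
  i=7: ✗ (none in [7,10])
  i=8: ✓ (witness j=11)
  i=9: ✓ (witness j=11)

0, 1, 2, 3, 4, 5, 6, 8, 9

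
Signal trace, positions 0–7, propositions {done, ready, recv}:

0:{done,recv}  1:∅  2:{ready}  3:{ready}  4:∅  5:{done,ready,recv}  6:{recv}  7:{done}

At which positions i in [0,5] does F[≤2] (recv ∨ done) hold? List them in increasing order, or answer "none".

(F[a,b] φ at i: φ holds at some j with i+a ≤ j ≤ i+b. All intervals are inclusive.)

Evaluate at each i in [0,5]:
  i=0: ✓ (witness j=0)
  i=1: ✗ (none in [1,3])
  i=2: ✗ (none in [2,4])
  i=3: ✓ (witness j=5)
  i=4: ✓ (witness j=5)
  i=5: ✓ (witness j=5)

0, 3, 4, 5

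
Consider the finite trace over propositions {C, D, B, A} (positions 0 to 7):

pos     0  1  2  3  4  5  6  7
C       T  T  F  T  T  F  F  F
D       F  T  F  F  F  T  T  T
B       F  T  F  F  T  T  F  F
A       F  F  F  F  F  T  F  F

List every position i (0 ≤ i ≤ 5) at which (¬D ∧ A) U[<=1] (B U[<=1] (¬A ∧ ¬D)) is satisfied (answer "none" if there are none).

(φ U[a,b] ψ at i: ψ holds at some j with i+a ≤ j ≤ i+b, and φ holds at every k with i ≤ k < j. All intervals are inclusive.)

Evaluate at each i in [0,5]:
  i=0: ✓ (rhs at j=0)
  i=1: ✓ (rhs at j=1)
  i=2: ✓ (rhs at j=2)
  i=3: ✓ (rhs at j=3)
  i=4: ✓ (rhs at j=4)
  i=5: ✗ (no rhs in [5,6])

0, 1, 2, 3, 4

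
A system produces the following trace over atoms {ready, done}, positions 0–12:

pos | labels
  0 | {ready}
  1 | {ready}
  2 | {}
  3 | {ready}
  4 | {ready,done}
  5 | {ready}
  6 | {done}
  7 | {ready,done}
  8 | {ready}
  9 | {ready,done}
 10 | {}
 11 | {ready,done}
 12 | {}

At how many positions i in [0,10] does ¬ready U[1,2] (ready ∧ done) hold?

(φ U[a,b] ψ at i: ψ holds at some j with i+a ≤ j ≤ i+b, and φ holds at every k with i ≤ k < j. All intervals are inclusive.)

2

Evaluate at each i in [0,10]:
  i=0: ✗ (no rhs in [1,2])
  i=1: ✗ (no rhs in [2,3])
  i=2: ✗ (lhs fails at k=3 before rhs at j=4)
  i=3: ✗ (lhs fails at k=3 before rhs at j=4)
  i=4: ✗ (no rhs in [5,6])
  i=5: ✗ (lhs fails at k=5 before rhs at j=7)
  i=6: ✓ (rhs at j=7; lhs holds on [6,6])
  i=7: ✗ (lhs fails at k=7 before rhs at j=9)
  i=8: ✗ (lhs fails at k=8 before rhs at j=9)
  i=9: ✗ (lhs fails at k=9 before rhs at j=11)
  i=10: ✓ (rhs at j=11; lhs holds on [10,10])
Positions where it holds: {6, 10} → 2.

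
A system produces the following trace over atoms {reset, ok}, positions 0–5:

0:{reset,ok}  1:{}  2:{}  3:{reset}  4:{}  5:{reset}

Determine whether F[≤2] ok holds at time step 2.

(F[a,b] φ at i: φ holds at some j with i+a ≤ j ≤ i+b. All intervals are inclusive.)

Check ok at each j in [2,4]:
  j=2: false
  j=3: false
  j=4: false
No position in the window satisfies it → formula fails.

False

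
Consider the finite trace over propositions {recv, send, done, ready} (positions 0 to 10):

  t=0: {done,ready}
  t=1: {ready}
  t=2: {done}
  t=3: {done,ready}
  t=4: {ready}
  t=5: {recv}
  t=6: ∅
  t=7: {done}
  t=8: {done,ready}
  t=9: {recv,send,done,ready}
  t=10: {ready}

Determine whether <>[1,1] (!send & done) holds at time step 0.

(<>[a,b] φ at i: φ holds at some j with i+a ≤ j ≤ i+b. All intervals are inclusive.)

Check (!send & done) at each j in [1,1]:
  j=1: false
No position in the window satisfies it → formula fails.

No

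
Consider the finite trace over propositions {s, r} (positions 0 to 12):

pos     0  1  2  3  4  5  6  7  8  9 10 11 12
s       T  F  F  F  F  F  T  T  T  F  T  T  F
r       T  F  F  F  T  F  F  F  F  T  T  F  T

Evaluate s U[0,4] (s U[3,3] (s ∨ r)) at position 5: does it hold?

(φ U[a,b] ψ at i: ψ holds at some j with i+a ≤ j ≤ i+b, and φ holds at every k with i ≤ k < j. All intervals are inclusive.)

Need some j in [5,9] with (s U[3,3] (s ∨ r)), and s at every k in [5,j-1].
  j=5: (s U[3,3] (s ∨ r)) — fails.
  j=6: (s U[3,3] (s ∨ r)) holds, but s fails at k=5 → not this j.
  j=7: (s U[3,3] (s ∨ r)) — fails.
  j=8: (s U[3,3] (s ∨ r)) — fails.
  j=9: (s U[3,3] (s ∨ r)) — fails.
No j in the window works → until fails.

Does not hold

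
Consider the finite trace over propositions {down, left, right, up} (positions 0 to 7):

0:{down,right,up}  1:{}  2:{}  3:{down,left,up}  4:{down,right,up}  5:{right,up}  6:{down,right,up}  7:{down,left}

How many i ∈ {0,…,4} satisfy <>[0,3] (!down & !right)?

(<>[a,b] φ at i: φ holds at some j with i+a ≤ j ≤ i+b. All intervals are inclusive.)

3

Evaluate at each i in [0,4]:
  i=0: ✓ (witness j=1)
  i=1: ✓ (witness j=1)
  i=2: ✓ (witness j=2)
  i=3: ✗ (none in [3,6])
  i=4: ✗ (none in [4,7])
Positions where it holds: {0, 1, 2} → 3.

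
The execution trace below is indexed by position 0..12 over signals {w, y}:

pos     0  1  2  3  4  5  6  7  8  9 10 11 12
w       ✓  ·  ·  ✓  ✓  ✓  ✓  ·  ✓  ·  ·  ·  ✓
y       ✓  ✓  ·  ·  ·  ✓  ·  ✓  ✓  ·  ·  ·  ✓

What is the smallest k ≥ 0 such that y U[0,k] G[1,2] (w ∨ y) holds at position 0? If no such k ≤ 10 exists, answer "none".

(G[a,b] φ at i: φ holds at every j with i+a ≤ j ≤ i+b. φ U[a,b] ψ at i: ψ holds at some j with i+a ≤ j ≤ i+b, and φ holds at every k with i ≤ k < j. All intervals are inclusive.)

Need earliest j ≥ 0 with G[1,2] (w ∨ y), and y at every k in [0,j-1].
  j=0: rhs fails.
  j=1: rhs fails.
  j=2: rhs holds; lhs holds on [0,1]. k = 2.

2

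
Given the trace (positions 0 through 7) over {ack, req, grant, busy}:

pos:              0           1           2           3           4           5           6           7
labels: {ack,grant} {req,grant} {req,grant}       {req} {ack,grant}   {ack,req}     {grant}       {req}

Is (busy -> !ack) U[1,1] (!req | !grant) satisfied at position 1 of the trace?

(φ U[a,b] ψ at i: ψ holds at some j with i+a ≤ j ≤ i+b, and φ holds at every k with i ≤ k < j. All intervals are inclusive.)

Need some j in [2,2] with (!req | !grant), and (busy -> !ack) at every k in [1,j-1].
  j=2: (!req | !grant) false.
No j in the window works → until fails.

Does not hold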